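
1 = 1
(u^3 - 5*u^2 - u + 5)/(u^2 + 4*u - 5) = (u^2 - 4*u - 5)/(u + 5)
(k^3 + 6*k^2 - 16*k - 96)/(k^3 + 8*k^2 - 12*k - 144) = (k + 4)/(k + 6)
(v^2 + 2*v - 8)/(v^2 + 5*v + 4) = (v - 2)/(v + 1)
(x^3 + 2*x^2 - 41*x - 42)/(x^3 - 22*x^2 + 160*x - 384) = (x^2 + 8*x + 7)/(x^2 - 16*x + 64)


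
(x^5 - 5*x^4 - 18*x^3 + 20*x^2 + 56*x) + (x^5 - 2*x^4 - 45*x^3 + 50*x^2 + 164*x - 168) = 2*x^5 - 7*x^4 - 63*x^3 + 70*x^2 + 220*x - 168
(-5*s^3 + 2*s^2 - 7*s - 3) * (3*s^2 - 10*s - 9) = -15*s^5 + 56*s^4 + 4*s^3 + 43*s^2 + 93*s + 27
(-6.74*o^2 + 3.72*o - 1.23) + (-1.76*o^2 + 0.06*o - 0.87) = -8.5*o^2 + 3.78*o - 2.1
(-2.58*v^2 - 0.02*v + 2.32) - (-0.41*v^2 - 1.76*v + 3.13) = -2.17*v^2 + 1.74*v - 0.81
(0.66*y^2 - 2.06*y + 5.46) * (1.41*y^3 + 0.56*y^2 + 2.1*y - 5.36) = 0.9306*y^5 - 2.535*y^4 + 7.931*y^3 - 4.806*y^2 + 22.5076*y - 29.2656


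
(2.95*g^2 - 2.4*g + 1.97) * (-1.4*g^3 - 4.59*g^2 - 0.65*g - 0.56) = -4.13*g^5 - 10.1805*g^4 + 6.3405*g^3 - 9.1343*g^2 + 0.0635000000000001*g - 1.1032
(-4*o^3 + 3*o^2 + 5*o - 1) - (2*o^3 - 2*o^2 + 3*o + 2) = -6*o^3 + 5*o^2 + 2*o - 3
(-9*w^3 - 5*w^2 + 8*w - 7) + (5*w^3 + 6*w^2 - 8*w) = -4*w^3 + w^2 - 7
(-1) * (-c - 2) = c + 2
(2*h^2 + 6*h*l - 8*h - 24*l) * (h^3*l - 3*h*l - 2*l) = 2*h^5*l + 6*h^4*l^2 - 8*h^4*l - 24*h^3*l^2 - 6*h^3*l - 18*h^2*l^2 + 20*h^2*l + 60*h*l^2 + 16*h*l + 48*l^2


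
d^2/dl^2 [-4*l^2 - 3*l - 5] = -8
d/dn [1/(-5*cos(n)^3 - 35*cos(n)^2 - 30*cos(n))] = (3*sin(n)^2 - 14*cos(n) - 9)*sin(n)/(5*(cos(n)^2 + 7*cos(n) + 6)^2*cos(n)^2)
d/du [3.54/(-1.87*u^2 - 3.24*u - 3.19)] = (13.2396*u + 11.4696)/(1.87*u^2 + 3.24*u + 3.19)^2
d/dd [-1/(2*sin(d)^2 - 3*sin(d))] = (4*sin(d) - 3)*cos(d)/((2*sin(d) - 3)^2*sin(d)^2)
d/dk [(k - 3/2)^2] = 2*k - 3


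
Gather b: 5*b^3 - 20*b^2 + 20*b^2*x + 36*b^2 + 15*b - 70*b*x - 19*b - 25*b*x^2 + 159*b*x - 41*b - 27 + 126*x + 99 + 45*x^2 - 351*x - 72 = 5*b^3 + b^2*(20*x + 16) + b*(-25*x^2 + 89*x - 45) + 45*x^2 - 225*x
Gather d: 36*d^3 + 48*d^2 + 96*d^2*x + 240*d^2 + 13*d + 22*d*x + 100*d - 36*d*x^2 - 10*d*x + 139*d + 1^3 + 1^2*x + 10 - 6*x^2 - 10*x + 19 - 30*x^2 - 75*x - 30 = 36*d^3 + d^2*(96*x + 288) + d*(-36*x^2 + 12*x + 252) - 36*x^2 - 84*x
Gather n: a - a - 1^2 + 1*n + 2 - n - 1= 0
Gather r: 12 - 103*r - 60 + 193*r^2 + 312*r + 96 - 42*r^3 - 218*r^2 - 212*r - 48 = -42*r^3 - 25*r^2 - 3*r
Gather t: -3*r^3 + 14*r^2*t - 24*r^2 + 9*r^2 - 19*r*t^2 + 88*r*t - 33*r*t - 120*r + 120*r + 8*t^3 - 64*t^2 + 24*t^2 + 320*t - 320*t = -3*r^3 - 15*r^2 + 8*t^3 + t^2*(-19*r - 40) + t*(14*r^2 + 55*r)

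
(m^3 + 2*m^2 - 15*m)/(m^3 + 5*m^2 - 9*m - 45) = m/(m + 3)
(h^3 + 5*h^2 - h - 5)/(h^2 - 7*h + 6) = (h^2 + 6*h + 5)/(h - 6)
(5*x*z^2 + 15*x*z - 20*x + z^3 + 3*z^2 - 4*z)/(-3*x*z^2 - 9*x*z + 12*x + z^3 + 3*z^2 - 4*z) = (-5*x - z)/(3*x - z)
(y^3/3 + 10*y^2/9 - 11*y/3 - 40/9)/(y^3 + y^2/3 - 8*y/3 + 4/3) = (3*y^3 + 10*y^2 - 33*y - 40)/(3*(3*y^3 + y^2 - 8*y + 4))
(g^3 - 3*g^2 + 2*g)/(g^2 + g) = (g^2 - 3*g + 2)/(g + 1)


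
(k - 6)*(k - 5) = k^2 - 11*k + 30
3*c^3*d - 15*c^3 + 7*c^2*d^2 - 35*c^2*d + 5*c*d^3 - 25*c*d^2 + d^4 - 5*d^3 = (c + d)^2*(3*c + d)*(d - 5)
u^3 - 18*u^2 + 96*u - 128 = (u - 8)^2*(u - 2)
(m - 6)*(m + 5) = m^2 - m - 30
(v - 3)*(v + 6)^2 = v^3 + 9*v^2 - 108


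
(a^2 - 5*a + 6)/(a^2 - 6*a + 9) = (a - 2)/(a - 3)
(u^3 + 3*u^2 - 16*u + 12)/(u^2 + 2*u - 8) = (u^2 + 5*u - 6)/(u + 4)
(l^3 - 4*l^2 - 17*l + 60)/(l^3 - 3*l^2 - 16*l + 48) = (l - 5)/(l - 4)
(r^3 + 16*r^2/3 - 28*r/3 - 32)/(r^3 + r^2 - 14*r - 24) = (r^2 + 10*r/3 - 16)/(r^2 - r - 12)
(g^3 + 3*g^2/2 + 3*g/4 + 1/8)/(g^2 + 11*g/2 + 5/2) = (g^2 + g + 1/4)/(g + 5)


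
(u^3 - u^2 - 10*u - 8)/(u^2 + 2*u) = u - 3 - 4/u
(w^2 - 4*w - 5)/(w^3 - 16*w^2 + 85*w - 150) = (w + 1)/(w^2 - 11*w + 30)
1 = 1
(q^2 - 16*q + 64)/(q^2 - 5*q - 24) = (q - 8)/(q + 3)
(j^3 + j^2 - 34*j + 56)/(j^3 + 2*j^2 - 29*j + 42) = (j - 4)/(j - 3)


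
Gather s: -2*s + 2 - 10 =-2*s - 8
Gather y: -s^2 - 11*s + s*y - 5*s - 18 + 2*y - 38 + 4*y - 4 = -s^2 - 16*s + y*(s + 6) - 60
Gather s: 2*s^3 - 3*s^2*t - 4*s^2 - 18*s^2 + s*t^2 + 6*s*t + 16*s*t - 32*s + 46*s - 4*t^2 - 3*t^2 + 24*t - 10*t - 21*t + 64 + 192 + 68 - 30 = 2*s^3 + s^2*(-3*t - 22) + s*(t^2 + 22*t + 14) - 7*t^2 - 7*t + 294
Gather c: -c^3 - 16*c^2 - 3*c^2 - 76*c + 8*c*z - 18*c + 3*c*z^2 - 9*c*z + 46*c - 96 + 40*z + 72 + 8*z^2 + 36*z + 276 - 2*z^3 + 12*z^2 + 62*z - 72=-c^3 - 19*c^2 + c*(3*z^2 - z - 48) - 2*z^3 + 20*z^2 + 138*z + 180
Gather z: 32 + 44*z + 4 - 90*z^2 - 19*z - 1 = -90*z^2 + 25*z + 35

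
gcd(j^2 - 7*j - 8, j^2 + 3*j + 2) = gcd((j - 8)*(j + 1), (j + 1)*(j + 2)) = j + 1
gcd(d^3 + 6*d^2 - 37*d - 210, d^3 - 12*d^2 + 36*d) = d - 6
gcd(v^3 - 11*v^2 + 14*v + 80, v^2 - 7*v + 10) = v - 5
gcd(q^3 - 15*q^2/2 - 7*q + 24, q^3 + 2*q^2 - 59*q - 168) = q - 8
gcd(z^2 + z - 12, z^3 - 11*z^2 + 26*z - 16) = 1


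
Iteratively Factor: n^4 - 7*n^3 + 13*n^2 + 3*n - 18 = (n - 2)*(n^3 - 5*n^2 + 3*n + 9) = (n - 3)*(n - 2)*(n^2 - 2*n - 3) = (n - 3)*(n - 2)*(n + 1)*(n - 3)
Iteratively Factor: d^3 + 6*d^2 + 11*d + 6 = (d + 3)*(d^2 + 3*d + 2) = (d + 1)*(d + 3)*(d + 2)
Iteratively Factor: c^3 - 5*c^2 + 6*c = (c - 3)*(c^2 - 2*c) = (c - 3)*(c - 2)*(c)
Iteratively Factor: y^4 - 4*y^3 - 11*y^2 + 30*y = (y - 2)*(y^3 - 2*y^2 - 15*y) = (y - 2)*(y + 3)*(y^2 - 5*y) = y*(y - 2)*(y + 3)*(y - 5)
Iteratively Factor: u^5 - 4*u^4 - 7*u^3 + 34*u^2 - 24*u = (u - 1)*(u^4 - 3*u^3 - 10*u^2 + 24*u) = (u - 1)*(u + 3)*(u^3 - 6*u^2 + 8*u) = (u - 2)*(u - 1)*(u + 3)*(u^2 - 4*u) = u*(u - 2)*(u - 1)*(u + 3)*(u - 4)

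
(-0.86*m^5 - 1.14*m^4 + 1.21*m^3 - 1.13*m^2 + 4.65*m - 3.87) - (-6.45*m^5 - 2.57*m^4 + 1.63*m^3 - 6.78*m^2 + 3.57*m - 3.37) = 5.59*m^5 + 1.43*m^4 - 0.42*m^3 + 5.65*m^2 + 1.08*m - 0.5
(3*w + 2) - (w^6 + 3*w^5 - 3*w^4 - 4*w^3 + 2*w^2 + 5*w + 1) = -w^6 - 3*w^5 + 3*w^4 + 4*w^3 - 2*w^2 - 2*w + 1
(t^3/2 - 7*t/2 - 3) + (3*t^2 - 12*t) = t^3/2 + 3*t^2 - 31*t/2 - 3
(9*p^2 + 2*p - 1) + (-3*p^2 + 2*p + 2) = 6*p^2 + 4*p + 1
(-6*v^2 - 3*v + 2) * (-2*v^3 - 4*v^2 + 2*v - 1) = 12*v^5 + 30*v^4 - 4*v^3 - 8*v^2 + 7*v - 2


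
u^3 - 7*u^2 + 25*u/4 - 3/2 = (u - 6)*(u - 1/2)^2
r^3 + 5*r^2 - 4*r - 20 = (r - 2)*(r + 2)*(r + 5)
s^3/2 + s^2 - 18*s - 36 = (s/2 + 1)*(s - 6)*(s + 6)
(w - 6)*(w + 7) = w^2 + w - 42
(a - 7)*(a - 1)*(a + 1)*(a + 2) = a^4 - 5*a^3 - 15*a^2 + 5*a + 14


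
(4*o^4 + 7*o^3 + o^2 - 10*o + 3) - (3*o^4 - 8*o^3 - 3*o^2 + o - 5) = o^4 + 15*o^3 + 4*o^2 - 11*o + 8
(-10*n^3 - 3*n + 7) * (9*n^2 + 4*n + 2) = -90*n^5 - 40*n^4 - 47*n^3 + 51*n^2 + 22*n + 14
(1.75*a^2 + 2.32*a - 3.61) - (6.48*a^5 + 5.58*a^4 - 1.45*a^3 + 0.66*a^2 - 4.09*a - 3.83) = -6.48*a^5 - 5.58*a^4 + 1.45*a^3 + 1.09*a^2 + 6.41*a + 0.22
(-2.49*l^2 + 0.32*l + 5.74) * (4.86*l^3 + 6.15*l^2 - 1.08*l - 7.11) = -12.1014*l^5 - 13.7583*l^4 + 32.5536*l^3 + 52.6593*l^2 - 8.4744*l - 40.8114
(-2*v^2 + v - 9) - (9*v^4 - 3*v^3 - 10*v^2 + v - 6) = -9*v^4 + 3*v^3 + 8*v^2 - 3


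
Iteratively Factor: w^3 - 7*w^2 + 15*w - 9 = (w - 3)*(w^2 - 4*w + 3) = (w - 3)*(w - 1)*(w - 3)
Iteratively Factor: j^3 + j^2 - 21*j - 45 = (j - 5)*(j^2 + 6*j + 9) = (j - 5)*(j + 3)*(j + 3)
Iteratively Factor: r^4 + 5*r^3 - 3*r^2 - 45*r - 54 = (r + 3)*(r^3 + 2*r^2 - 9*r - 18) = (r + 2)*(r + 3)*(r^2 - 9) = (r + 2)*(r + 3)^2*(r - 3)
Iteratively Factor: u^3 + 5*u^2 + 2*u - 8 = (u + 2)*(u^2 + 3*u - 4) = (u - 1)*(u + 2)*(u + 4)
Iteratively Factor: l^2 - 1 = (l - 1)*(l + 1)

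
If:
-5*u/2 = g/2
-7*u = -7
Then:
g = -5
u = 1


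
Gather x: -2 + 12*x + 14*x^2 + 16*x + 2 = 14*x^2 + 28*x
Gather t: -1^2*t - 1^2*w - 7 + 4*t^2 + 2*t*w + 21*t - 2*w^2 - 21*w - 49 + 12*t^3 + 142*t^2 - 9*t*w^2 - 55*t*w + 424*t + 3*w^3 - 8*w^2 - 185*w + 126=12*t^3 + 146*t^2 + t*(-9*w^2 - 53*w + 444) + 3*w^3 - 10*w^2 - 207*w + 70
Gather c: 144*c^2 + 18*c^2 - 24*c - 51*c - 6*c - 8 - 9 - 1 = 162*c^2 - 81*c - 18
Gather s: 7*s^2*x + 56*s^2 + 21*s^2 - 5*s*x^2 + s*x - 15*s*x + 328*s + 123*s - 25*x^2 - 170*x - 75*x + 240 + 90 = s^2*(7*x + 77) + s*(-5*x^2 - 14*x + 451) - 25*x^2 - 245*x + 330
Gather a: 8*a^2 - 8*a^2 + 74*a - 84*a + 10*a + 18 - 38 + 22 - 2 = 0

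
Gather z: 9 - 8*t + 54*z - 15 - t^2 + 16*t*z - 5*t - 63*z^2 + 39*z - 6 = -t^2 - 13*t - 63*z^2 + z*(16*t + 93) - 12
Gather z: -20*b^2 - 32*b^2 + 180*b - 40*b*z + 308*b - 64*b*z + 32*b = -52*b^2 - 104*b*z + 520*b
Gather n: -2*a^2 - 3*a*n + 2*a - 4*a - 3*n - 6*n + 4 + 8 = -2*a^2 - 2*a + n*(-3*a - 9) + 12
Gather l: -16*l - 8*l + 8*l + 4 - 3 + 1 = 2 - 16*l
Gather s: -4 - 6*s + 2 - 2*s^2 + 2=-2*s^2 - 6*s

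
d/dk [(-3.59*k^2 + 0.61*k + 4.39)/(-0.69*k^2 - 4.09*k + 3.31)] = (15.104*k^2 - 17.7076*k + 19.9742)/(0.4761*k^4 + 5.6442*k^3 + 12.1603*k^2 - 27.0758*k + 10.9561)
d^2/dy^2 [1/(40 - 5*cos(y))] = (cos(y)^2 + 8*cos(y) - 2)/(5*(cos(y) - 8)^3)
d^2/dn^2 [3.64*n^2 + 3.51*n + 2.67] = 7.28000000000000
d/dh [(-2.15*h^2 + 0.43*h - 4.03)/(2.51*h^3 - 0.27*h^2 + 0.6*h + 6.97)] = (5.3965*h^4 - 2.1586*h^3 + 29.172*h^2 - 32.1472*h + 5.4151)/(6.3001*h^6 - 1.3554*h^5 + 3.0849*h^4 + 34.6654*h^3 - 3.4038*h^2 + 8.364*h + 48.5809)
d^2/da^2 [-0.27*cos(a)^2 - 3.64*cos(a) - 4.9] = 3.64*cos(a) + 0.54*cos(2*a)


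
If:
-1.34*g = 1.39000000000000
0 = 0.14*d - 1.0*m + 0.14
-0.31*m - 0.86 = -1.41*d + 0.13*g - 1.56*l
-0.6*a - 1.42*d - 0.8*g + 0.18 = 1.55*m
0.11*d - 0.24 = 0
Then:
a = -4.63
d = 2.18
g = -1.04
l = -1.42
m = 0.45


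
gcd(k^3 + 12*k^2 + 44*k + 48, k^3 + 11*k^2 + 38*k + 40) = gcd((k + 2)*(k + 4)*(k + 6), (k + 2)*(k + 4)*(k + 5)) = k^2 + 6*k + 8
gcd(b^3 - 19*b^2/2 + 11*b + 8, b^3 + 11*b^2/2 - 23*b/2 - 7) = b^2 - 3*b/2 - 1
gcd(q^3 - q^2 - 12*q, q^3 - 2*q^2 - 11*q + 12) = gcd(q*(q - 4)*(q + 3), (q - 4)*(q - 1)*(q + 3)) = q^2 - q - 12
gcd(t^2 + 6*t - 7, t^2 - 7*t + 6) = t - 1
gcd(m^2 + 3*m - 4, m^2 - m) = m - 1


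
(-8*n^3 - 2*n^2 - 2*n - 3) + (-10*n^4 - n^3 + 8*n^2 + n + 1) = -10*n^4 - 9*n^3 + 6*n^2 - n - 2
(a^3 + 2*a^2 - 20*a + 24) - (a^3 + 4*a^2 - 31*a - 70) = -2*a^2 + 11*a + 94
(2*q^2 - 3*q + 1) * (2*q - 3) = 4*q^3 - 12*q^2 + 11*q - 3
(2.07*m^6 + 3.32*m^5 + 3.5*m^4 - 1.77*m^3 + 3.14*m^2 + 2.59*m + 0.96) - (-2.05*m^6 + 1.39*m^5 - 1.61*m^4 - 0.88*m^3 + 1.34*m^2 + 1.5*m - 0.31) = 4.12*m^6 + 1.93*m^5 + 5.11*m^4 - 0.89*m^3 + 1.8*m^2 + 1.09*m + 1.27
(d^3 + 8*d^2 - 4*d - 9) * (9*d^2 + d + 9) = 9*d^5 + 73*d^4 - 19*d^3 - 13*d^2 - 45*d - 81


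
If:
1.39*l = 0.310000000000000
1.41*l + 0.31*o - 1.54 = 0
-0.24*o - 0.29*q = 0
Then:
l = 0.22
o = 3.95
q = -3.27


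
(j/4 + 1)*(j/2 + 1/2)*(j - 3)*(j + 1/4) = j^4/8 + 9*j^3/32 - 21*j^2/16 - 59*j/32 - 3/8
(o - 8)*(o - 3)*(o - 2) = o^3 - 13*o^2 + 46*o - 48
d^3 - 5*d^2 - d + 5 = (d - 5)*(d - 1)*(d + 1)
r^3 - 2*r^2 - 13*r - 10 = (r - 5)*(r + 1)*(r + 2)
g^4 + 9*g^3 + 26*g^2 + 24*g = g*(g + 2)*(g + 3)*(g + 4)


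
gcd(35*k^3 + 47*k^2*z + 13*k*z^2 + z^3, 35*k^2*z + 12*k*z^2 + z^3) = 35*k^2 + 12*k*z + z^2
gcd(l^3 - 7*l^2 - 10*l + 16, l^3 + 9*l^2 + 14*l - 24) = l - 1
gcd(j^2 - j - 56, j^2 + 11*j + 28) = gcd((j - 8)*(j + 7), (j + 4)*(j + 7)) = j + 7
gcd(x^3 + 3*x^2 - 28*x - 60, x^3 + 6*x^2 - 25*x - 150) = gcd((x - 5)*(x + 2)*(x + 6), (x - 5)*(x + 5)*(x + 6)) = x^2 + x - 30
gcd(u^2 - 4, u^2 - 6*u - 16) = u + 2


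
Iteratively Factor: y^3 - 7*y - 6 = (y + 2)*(y^2 - 2*y - 3) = (y + 1)*(y + 2)*(y - 3)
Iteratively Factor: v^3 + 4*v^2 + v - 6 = (v + 3)*(v^2 + v - 2) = (v - 1)*(v + 3)*(v + 2)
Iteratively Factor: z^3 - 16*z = (z - 4)*(z^2 + 4*z) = (z - 4)*(z + 4)*(z)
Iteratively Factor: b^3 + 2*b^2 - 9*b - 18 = (b - 3)*(b^2 + 5*b + 6) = (b - 3)*(b + 2)*(b + 3)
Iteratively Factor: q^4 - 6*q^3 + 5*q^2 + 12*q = (q - 3)*(q^3 - 3*q^2 - 4*q) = q*(q - 3)*(q^2 - 3*q - 4) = q*(q - 3)*(q + 1)*(q - 4)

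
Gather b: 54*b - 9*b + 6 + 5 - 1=45*b + 10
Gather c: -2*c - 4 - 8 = -2*c - 12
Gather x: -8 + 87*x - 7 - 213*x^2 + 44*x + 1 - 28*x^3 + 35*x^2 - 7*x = -28*x^3 - 178*x^2 + 124*x - 14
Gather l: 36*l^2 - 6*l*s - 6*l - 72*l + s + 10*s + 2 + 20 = 36*l^2 + l*(-6*s - 78) + 11*s + 22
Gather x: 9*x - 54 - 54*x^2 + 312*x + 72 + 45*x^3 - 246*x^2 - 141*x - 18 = 45*x^3 - 300*x^2 + 180*x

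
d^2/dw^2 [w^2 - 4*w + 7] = 2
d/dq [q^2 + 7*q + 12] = 2*q + 7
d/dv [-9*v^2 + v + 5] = 1 - 18*v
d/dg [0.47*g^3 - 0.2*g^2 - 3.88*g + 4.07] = 1.41*g^2 - 0.4*g - 3.88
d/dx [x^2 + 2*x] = 2*x + 2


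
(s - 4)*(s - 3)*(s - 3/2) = s^3 - 17*s^2/2 + 45*s/2 - 18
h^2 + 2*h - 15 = (h - 3)*(h + 5)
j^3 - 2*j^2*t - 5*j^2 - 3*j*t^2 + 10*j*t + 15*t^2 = (j - 5)*(j - 3*t)*(j + t)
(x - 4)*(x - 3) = x^2 - 7*x + 12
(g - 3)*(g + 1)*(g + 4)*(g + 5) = g^4 + 7*g^3 - g^2 - 67*g - 60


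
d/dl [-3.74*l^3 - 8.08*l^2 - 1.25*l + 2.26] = -11.22*l^2 - 16.16*l - 1.25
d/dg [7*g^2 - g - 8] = 14*g - 1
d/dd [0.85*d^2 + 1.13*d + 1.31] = 1.7*d + 1.13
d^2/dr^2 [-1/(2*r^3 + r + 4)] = 2*(6*r*(2*r^3 + r + 4) - (6*r^2 + 1)^2)/(2*r^3 + r + 4)^3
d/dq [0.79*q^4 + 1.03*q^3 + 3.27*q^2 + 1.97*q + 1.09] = 3.16*q^3 + 3.09*q^2 + 6.54*q + 1.97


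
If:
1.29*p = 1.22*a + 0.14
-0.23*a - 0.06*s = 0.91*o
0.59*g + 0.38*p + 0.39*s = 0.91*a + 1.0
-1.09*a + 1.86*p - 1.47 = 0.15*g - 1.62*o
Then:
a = 0.0640355901728022*s + 12.6379571785367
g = 13.4194468321043 - 0.601255446459412*s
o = -0.0821188854282907*s - 3.19420895721257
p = 0.060560790706061*s + 12.0607036882285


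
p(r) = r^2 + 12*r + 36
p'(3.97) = 19.94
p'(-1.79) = 8.42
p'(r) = 2*r + 12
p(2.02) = 64.32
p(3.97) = 99.40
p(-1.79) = 17.72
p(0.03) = 36.36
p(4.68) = 114.06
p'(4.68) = 21.36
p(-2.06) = 15.52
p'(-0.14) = 11.72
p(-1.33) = 21.81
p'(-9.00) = -6.00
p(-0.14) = 34.34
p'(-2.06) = 7.88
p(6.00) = 144.00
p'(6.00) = 24.00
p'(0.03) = 12.06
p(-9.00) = 9.00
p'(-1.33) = 9.34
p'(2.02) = 16.04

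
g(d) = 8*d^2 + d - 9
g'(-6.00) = -95.00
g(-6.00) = 273.00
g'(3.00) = 49.00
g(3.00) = 66.00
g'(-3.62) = -56.92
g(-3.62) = 92.22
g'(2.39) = 39.24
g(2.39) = 39.09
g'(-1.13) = -17.08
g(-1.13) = 0.09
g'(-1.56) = -23.96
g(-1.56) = 8.91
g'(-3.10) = -48.60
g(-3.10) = 64.78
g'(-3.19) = -50.04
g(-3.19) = 69.22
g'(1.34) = 22.44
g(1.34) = 6.70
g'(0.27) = 5.32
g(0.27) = -8.15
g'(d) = 16*d + 1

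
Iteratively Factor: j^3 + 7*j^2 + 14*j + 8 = (j + 2)*(j^2 + 5*j + 4) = (j + 2)*(j + 4)*(j + 1)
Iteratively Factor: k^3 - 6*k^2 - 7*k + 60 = (k - 4)*(k^2 - 2*k - 15) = (k - 5)*(k - 4)*(k + 3)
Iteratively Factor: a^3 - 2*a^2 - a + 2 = (a - 2)*(a^2 - 1) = (a - 2)*(a + 1)*(a - 1)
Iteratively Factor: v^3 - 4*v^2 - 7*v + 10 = (v - 5)*(v^2 + v - 2) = (v - 5)*(v + 2)*(v - 1)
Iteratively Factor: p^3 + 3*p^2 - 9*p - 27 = (p + 3)*(p^2 - 9) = (p + 3)^2*(p - 3)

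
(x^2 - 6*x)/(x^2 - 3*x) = (x - 6)/(x - 3)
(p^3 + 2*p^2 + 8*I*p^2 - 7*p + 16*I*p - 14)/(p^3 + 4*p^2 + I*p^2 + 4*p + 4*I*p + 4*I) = (p + 7*I)/(p + 2)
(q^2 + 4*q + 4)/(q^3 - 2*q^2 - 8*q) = (q + 2)/(q*(q - 4))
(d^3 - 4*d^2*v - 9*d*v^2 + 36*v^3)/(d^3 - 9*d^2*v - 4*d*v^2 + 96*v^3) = (-d + 3*v)/(-d + 8*v)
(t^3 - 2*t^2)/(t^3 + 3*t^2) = (t - 2)/(t + 3)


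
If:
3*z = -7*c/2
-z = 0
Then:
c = 0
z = 0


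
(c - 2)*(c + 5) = c^2 + 3*c - 10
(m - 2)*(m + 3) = m^2 + m - 6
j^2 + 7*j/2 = j*(j + 7/2)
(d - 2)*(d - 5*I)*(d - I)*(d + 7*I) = d^4 - 2*d^3 + I*d^3 + 37*d^2 - 2*I*d^2 - 74*d - 35*I*d + 70*I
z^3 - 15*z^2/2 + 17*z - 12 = (z - 4)*(z - 2)*(z - 3/2)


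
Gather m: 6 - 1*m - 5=1 - m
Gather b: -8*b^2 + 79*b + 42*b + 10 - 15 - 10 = -8*b^2 + 121*b - 15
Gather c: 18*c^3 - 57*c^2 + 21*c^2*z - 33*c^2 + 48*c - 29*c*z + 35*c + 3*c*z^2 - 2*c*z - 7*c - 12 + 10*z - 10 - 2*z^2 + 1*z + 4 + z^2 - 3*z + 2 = 18*c^3 + c^2*(21*z - 90) + c*(3*z^2 - 31*z + 76) - z^2 + 8*z - 16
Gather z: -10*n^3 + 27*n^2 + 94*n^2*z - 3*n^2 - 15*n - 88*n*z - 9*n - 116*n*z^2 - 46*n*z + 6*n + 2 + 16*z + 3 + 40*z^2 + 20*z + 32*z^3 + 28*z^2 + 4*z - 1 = -10*n^3 + 24*n^2 - 18*n + 32*z^3 + z^2*(68 - 116*n) + z*(94*n^2 - 134*n + 40) + 4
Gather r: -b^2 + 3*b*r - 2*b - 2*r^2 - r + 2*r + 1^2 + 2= -b^2 - 2*b - 2*r^2 + r*(3*b + 1) + 3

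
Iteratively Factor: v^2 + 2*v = (v)*(v + 2)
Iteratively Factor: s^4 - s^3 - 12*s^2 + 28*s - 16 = (s - 2)*(s^3 + s^2 - 10*s + 8) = (s - 2)^2*(s^2 + 3*s - 4) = (s - 2)^2*(s - 1)*(s + 4)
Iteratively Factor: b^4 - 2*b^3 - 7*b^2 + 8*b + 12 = (b + 1)*(b^3 - 3*b^2 - 4*b + 12) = (b + 1)*(b + 2)*(b^2 - 5*b + 6) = (b - 3)*(b + 1)*(b + 2)*(b - 2)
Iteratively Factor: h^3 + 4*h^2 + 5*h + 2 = (h + 1)*(h^2 + 3*h + 2) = (h + 1)^2*(h + 2)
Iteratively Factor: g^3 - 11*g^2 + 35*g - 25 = (g - 1)*(g^2 - 10*g + 25) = (g - 5)*(g - 1)*(g - 5)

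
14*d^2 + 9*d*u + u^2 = (2*d + u)*(7*d + u)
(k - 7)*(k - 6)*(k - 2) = k^3 - 15*k^2 + 68*k - 84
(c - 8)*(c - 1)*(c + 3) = c^3 - 6*c^2 - 19*c + 24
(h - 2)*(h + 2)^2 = h^3 + 2*h^2 - 4*h - 8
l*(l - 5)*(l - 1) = l^3 - 6*l^2 + 5*l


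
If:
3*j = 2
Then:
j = 2/3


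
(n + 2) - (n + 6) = -4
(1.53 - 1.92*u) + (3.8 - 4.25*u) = 5.33 - 6.17*u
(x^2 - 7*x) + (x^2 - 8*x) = 2*x^2 - 15*x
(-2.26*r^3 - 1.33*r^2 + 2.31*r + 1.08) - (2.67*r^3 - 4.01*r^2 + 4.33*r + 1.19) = -4.93*r^3 + 2.68*r^2 - 2.02*r - 0.11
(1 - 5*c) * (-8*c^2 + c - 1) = 40*c^3 - 13*c^2 + 6*c - 1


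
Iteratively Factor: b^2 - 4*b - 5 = (b - 5)*(b + 1)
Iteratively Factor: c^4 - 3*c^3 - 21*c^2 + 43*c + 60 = (c + 1)*(c^3 - 4*c^2 - 17*c + 60) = (c - 3)*(c + 1)*(c^2 - c - 20) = (c - 3)*(c + 1)*(c + 4)*(c - 5)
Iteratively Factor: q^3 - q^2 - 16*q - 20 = (q - 5)*(q^2 + 4*q + 4) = (q - 5)*(q + 2)*(q + 2)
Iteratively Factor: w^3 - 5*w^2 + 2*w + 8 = (w + 1)*(w^2 - 6*w + 8) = (w - 2)*(w + 1)*(w - 4)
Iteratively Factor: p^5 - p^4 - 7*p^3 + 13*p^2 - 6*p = (p - 1)*(p^4 - 7*p^2 + 6*p) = (p - 2)*(p - 1)*(p^3 + 2*p^2 - 3*p) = (p - 2)*(p - 1)^2*(p^2 + 3*p) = p*(p - 2)*(p - 1)^2*(p + 3)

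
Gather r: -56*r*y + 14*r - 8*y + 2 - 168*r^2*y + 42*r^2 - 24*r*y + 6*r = r^2*(42 - 168*y) + r*(20 - 80*y) - 8*y + 2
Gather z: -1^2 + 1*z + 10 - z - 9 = 0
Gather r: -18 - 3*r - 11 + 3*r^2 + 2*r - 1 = 3*r^2 - r - 30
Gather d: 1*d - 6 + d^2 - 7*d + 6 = d^2 - 6*d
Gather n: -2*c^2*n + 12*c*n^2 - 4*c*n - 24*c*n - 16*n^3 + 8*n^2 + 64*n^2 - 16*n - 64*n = -16*n^3 + n^2*(12*c + 72) + n*(-2*c^2 - 28*c - 80)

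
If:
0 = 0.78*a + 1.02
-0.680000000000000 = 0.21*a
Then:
No Solution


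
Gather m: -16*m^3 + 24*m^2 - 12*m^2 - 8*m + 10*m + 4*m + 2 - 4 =-16*m^3 + 12*m^2 + 6*m - 2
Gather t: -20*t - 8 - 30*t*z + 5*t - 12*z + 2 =t*(-30*z - 15) - 12*z - 6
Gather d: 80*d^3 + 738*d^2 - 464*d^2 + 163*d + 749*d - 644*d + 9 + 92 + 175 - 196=80*d^3 + 274*d^2 + 268*d + 80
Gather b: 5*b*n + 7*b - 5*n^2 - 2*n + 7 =b*(5*n + 7) - 5*n^2 - 2*n + 7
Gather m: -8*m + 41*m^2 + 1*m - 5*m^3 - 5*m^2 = -5*m^3 + 36*m^2 - 7*m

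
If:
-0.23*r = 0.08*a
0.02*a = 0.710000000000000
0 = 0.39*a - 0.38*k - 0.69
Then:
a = 35.50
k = 34.62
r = -12.35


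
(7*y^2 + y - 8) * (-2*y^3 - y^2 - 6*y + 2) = -14*y^5 - 9*y^4 - 27*y^3 + 16*y^2 + 50*y - 16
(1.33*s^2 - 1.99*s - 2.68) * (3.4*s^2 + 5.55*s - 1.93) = 4.522*s^4 + 0.6155*s^3 - 22.7234*s^2 - 11.0333*s + 5.1724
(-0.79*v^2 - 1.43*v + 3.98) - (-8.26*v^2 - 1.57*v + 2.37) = 7.47*v^2 + 0.14*v + 1.61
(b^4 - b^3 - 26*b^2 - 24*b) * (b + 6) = b^5 + 5*b^4 - 32*b^3 - 180*b^2 - 144*b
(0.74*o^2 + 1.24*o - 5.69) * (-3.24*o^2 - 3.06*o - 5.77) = -2.3976*o^4 - 6.282*o^3 + 10.3714*o^2 + 10.2566*o + 32.8313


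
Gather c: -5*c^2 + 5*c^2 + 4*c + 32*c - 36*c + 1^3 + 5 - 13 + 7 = 0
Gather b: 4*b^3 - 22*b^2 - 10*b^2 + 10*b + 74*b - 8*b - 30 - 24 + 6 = 4*b^3 - 32*b^2 + 76*b - 48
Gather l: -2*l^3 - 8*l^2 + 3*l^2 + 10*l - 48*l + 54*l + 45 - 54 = -2*l^3 - 5*l^2 + 16*l - 9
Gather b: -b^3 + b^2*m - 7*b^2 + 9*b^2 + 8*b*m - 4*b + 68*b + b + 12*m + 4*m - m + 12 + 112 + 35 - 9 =-b^3 + b^2*(m + 2) + b*(8*m + 65) + 15*m + 150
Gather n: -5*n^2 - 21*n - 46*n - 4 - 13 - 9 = -5*n^2 - 67*n - 26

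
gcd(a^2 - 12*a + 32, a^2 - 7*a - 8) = a - 8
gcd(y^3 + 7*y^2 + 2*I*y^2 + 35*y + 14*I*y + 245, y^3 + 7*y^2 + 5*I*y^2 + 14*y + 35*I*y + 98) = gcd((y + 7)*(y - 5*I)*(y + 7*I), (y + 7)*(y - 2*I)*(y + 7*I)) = y^2 + y*(7 + 7*I) + 49*I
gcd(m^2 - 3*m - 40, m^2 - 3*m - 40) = m^2 - 3*m - 40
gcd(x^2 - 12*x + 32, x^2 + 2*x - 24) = x - 4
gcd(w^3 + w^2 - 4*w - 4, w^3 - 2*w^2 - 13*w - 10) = w^2 + 3*w + 2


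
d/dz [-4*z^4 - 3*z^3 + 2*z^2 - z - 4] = -16*z^3 - 9*z^2 + 4*z - 1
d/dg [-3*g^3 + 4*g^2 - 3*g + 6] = -9*g^2 + 8*g - 3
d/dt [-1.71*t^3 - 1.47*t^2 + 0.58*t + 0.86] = -5.13*t^2 - 2.94*t + 0.58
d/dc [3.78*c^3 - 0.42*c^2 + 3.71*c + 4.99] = 11.34*c^2 - 0.84*c + 3.71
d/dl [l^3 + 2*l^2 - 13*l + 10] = 3*l^2 + 4*l - 13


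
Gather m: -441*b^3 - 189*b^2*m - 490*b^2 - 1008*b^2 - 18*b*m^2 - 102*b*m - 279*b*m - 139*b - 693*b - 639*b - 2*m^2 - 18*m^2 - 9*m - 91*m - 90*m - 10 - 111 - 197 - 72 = -441*b^3 - 1498*b^2 - 1471*b + m^2*(-18*b - 20) + m*(-189*b^2 - 381*b - 190) - 390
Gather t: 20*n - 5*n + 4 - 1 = 15*n + 3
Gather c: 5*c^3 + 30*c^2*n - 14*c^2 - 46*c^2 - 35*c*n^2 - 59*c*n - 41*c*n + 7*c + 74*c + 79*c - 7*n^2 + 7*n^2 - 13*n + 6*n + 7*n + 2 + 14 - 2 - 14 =5*c^3 + c^2*(30*n - 60) + c*(-35*n^2 - 100*n + 160)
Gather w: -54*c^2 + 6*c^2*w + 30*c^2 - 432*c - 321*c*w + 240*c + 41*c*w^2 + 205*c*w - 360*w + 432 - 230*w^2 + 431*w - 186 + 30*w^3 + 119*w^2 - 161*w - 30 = -24*c^2 - 192*c + 30*w^3 + w^2*(41*c - 111) + w*(6*c^2 - 116*c - 90) + 216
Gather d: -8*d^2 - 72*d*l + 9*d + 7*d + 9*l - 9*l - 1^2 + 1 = -8*d^2 + d*(16 - 72*l)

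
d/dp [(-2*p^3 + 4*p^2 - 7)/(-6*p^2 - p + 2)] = (12*p^4 + 4*p^3 - 16*p^2 - 68*p - 7)/(36*p^4 + 12*p^3 - 23*p^2 - 4*p + 4)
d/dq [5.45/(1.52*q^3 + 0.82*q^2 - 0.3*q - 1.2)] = (-24.852*q^2 - 8.938*q + 1.635)/(1.52*q^3 + 0.82*q^2 - 0.3*q - 1.2)^2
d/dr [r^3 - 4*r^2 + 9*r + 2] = 3*r^2 - 8*r + 9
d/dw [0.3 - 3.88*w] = -3.88000000000000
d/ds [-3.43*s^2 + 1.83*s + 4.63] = 1.83 - 6.86*s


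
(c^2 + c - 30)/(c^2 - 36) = (c - 5)/(c - 6)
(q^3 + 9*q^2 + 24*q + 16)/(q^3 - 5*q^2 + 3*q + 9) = (q^2 + 8*q + 16)/(q^2 - 6*q + 9)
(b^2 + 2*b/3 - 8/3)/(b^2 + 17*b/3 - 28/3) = (b + 2)/(b + 7)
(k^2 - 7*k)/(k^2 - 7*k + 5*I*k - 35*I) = k/(k + 5*I)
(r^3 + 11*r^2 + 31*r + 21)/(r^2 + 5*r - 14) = (r^2 + 4*r + 3)/(r - 2)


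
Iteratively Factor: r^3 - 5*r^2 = (r)*(r^2 - 5*r) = r*(r - 5)*(r)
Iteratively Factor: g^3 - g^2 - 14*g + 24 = (g + 4)*(g^2 - 5*g + 6) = (g - 3)*(g + 4)*(g - 2)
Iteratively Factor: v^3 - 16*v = (v - 4)*(v^2 + 4*v) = v*(v - 4)*(v + 4)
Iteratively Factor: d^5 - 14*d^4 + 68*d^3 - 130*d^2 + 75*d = (d - 5)*(d^4 - 9*d^3 + 23*d^2 - 15*d) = (d - 5)*(d - 1)*(d^3 - 8*d^2 + 15*d) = (d - 5)^2*(d - 1)*(d^2 - 3*d) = d*(d - 5)^2*(d - 1)*(d - 3)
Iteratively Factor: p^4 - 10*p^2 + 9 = (p + 1)*(p^3 - p^2 - 9*p + 9) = (p - 3)*(p + 1)*(p^2 + 2*p - 3) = (p - 3)*(p + 1)*(p + 3)*(p - 1)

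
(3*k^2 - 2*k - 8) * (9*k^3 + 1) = 27*k^5 - 18*k^4 - 72*k^3 + 3*k^2 - 2*k - 8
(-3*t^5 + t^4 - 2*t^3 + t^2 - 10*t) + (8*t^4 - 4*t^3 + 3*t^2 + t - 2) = -3*t^5 + 9*t^4 - 6*t^3 + 4*t^2 - 9*t - 2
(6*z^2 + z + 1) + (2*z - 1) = 6*z^2 + 3*z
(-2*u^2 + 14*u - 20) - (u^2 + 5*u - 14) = -3*u^2 + 9*u - 6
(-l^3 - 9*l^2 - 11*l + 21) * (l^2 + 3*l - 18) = -l^5 - 12*l^4 - 20*l^3 + 150*l^2 + 261*l - 378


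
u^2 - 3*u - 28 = (u - 7)*(u + 4)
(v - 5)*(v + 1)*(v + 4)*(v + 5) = v^4 + 5*v^3 - 21*v^2 - 125*v - 100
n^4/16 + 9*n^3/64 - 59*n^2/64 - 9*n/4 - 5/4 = (n/4 + 1/4)*(n/4 + 1)*(n - 4)*(n + 5/4)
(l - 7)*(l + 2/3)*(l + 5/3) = l^3 - 14*l^2/3 - 137*l/9 - 70/9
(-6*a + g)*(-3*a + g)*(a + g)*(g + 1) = 18*a^3*g + 18*a^3 + 9*a^2*g^2 + 9*a^2*g - 8*a*g^3 - 8*a*g^2 + g^4 + g^3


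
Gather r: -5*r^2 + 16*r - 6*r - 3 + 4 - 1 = -5*r^2 + 10*r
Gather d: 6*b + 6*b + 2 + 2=12*b + 4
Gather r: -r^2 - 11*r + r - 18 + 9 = -r^2 - 10*r - 9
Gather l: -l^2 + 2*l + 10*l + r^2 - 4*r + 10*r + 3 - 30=-l^2 + 12*l + r^2 + 6*r - 27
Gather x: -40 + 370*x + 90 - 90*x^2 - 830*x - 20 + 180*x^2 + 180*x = 90*x^2 - 280*x + 30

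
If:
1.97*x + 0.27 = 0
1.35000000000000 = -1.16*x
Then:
No Solution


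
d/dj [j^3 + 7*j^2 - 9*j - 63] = 3*j^2 + 14*j - 9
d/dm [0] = 0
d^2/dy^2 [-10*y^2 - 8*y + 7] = -20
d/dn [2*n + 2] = 2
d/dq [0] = 0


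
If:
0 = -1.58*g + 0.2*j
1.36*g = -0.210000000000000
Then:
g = -0.15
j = -1.22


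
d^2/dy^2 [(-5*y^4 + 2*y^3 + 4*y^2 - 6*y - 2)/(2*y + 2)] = (-15*y^4 - 38*y^3 - 24*y^2 + 6*y + 8)/(y^3 + 3*y^2 + 3*y + 1)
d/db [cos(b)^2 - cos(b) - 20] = sin(b) - sin(2*b)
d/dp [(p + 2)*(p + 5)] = 2*p + 7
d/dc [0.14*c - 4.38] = 0.140000000000000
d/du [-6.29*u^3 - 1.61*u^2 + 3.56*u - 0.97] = -18.87*u^2 - 3.22*u + 3.56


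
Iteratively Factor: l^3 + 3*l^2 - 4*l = (l - 1)*(l^2 + 4*l) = l*(l - 1)*(l + 4)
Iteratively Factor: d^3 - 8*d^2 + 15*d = (d - 5)*(d^2 - 3*d) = (d - 5)*(d - 3)*(d)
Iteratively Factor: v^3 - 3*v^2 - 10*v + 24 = (v + 3)*(v^2 - 6*v + 8) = (v - 4)*(v + 3)*(v - 2)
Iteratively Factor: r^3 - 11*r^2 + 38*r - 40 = (r - 2)*(r^2 - 9*r + 20) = (r - 5)*(r - 2)*(r - 4)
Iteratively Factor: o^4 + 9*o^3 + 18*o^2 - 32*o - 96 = (o + 3)*(o^3 + 6*o^2 - 32) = (o - 2)*(o + 3)*(o^2 + 8*o + 16) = (o - 2)*(o + 3)*(o + 4)*(o + 4)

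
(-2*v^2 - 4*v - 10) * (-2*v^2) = 4*v^4 + 8*v^3 + 20*v^2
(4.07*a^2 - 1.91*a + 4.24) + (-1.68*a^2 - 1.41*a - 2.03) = 2.39*a^2 - 3.32*a + 2.21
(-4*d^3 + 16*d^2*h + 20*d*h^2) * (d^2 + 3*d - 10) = -4*d^5 + 16*d^4*h - 12*d^4 + 20*d^3*h^2 + 48*d^3*h + 40*d^3 + 60*d^2*h^2 - 160*d^2*h - 200*d*h^2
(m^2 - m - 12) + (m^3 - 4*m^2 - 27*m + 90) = m^3 - 3*m^2 - 28*m + 78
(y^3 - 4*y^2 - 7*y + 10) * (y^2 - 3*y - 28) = y^5 - 7*y^4 - 23*y^3 + 143*y^2 + 166*y - 280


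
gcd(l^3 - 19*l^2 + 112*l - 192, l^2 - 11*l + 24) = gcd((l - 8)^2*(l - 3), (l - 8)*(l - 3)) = l^2 - 11*l + 24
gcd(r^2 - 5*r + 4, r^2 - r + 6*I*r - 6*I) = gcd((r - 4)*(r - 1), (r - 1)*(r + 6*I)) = r - 1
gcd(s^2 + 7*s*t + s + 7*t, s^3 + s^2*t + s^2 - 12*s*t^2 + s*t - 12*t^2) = s + 1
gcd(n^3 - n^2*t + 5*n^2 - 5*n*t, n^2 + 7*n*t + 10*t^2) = 1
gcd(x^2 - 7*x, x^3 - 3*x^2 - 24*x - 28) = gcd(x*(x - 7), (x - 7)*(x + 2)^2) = x - 7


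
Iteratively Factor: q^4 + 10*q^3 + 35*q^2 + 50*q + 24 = (q + 1)*(q^3 + 9*q^2 + 26*q + 24) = (q + 1)*(q + 2)*(q^2 + 7*q + 12) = (q + 1)*(q + 2)*(q + 4)*(q + 3)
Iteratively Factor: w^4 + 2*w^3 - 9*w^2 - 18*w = (w + 2)*(w^3 - 9*w) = (w - 3)*(w + 2)*(w^2 + 3*w) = w*(w - 3)*(w + 2)*(w + 3)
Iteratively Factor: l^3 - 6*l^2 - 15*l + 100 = (l - 5)*(l^2 - l - 20) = (l - 5)*(l + 4)*(l - 5)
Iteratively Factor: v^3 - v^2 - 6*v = (v)*(v^2 - v - 6) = v*(v - 3)*(v + 2)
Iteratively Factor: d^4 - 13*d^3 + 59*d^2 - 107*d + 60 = (d - 3)*(d^3 - 10*d^2 + 29*d - 20) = (d - 3)*(d - 1)*(d^2 - 9*d + 20) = (d - 4)*(d - 3)*(d - 1)*(d - 5)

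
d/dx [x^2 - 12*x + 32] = 2*x - 12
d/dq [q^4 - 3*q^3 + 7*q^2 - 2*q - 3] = 4*q^3 - 9*q^2 + 14*q - 2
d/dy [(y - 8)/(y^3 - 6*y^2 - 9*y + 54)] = (y^3 - 6*y^2 - 9*y + 3*(y - 8)*(-y^2 + 4*y + 3) + 54)/(y^3 - 6*y^2 - 9*y + 54)^2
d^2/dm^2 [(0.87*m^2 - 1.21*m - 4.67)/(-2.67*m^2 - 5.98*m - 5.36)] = (45.033822*m^3 + 274.456242*m^2 + 343.48482*m + 72.778248)/(19.034163*m^6 + 127.892466*m^5 + 401.073516*m^4 + 727.333048*m^3 + 805.151328*m^2 + 515.409024*m + 153.990656)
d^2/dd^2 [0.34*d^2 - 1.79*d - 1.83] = 0.680000000000000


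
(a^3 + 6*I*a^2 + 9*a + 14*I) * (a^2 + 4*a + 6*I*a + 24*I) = a^5 + 4*a^4 + 12*I*a^4 - 27*a^3 + 48*I*a^3 - 108*a^2 + 68*I*a^2 - 84*a + 272*I*a - 336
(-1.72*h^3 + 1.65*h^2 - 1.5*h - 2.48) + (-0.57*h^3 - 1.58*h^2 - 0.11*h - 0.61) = -2.29*h^3 + 0.0699999999999998*h^2 - 1.61*h - 3.09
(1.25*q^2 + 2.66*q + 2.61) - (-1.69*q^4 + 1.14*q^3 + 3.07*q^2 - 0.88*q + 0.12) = 1.69*q^4 - 1.14*q^3 - 1.82*q^2 + 3.54*q + 2.49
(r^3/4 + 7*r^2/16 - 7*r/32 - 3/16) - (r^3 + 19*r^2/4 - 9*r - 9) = -3*r^3/4 - 69*r^2/16 + 281*r/32 + 141/16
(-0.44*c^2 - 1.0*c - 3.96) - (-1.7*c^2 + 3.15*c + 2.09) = 1.26*c^2 - 4.15*c - 6.05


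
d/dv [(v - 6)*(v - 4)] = 2*v - 10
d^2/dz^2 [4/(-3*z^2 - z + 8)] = 8*(9*z^2 + 3*z - (6*z + 1)^2 - 24)/(3*z^2 + z - 8)^3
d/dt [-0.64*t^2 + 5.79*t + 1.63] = 5.79 - 1.28*t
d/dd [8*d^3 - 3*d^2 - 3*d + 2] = 24*d^2 - 6*d - 3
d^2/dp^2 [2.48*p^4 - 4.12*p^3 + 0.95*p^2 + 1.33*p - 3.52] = 29.76*p^2 - 24.72*p + 1.9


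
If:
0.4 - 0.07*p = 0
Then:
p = 5.71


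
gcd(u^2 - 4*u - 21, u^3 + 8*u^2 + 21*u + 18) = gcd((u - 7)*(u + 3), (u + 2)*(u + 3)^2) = u + 3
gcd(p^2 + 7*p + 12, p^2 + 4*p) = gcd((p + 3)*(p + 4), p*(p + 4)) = p + 4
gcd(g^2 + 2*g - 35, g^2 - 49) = g + 7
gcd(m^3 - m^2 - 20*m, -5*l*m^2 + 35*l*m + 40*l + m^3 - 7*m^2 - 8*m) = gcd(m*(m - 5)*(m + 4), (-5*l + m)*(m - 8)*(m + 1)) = 1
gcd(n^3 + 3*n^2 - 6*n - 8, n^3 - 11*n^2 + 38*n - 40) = n - 2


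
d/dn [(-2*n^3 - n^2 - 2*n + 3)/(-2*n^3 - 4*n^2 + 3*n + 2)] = (6*n^4 - 20*n^3 - 5*n^2 + 20*n - 13)/(4*n^6 + 16*n^5 + 4*n^4 - 32*n^3 - 7*n^2 + 12*n + 4)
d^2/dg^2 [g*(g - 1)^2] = 6*g - 4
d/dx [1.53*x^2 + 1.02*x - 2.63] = 3.06*x + 1.02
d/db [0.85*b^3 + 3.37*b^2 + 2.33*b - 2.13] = 2.55*b^2 + 6.74*b + 2.33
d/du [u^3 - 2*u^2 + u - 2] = 3*u^2 - 4*u + 1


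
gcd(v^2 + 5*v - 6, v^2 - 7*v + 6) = v - 1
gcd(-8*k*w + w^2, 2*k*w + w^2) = w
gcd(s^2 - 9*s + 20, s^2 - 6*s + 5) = s - 5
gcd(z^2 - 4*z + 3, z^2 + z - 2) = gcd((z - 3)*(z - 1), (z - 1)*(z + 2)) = z - 1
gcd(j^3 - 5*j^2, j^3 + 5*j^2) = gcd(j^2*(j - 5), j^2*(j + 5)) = j^2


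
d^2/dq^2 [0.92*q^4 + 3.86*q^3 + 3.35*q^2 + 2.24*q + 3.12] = 11.04*q^2 + 23.16*q + 6.7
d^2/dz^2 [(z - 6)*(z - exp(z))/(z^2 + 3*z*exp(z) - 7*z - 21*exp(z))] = (2*(z - 6)*(z - exp(z))*(3*z*exp(z) + 2*z - 18*exp(z) - 7)^2 + ((6 - z)*exp(z) - 2*exp(z) + 2)*(z^2 + 3*z*exp(z) - 7*z - 21*exp(z))^2 + (-2*(1 - exp(z))*(z - 6)*(3*z*exp(z) + 2*z - 18*exp(z) - 7) - (z - 6)*(z - exp(z))*(3*z*exp(z) - 15*exp(z) + 2) - 2*(z - exp(z))*(3*z*exp(z) + 2*z - 18*exp(z) - 7))*(z^2 + 3*z*exp(z) - 7*z - 21*exp(z)))/(z^2 + 3*z*exp(z) - 7*z - 21*exp(z))^3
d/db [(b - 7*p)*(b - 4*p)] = 2*b - 11*p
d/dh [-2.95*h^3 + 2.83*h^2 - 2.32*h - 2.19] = -8.85*h^2 + 5.66*h - 2.32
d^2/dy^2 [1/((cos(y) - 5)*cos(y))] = (-(1 - cos(2*y))^2 - 75*cos(y)/4 - 27*cos(2*y)/2 + 15*cos(3*y)/4 + 81/2)/((cos(y) - 5)^3*cos(y)^3)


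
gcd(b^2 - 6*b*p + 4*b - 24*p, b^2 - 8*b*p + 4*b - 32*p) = b + 4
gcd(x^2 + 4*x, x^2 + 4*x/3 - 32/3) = x + 4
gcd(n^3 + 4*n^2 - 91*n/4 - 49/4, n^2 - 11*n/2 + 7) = n - 7/2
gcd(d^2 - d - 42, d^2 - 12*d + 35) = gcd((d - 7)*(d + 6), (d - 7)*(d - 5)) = d - 7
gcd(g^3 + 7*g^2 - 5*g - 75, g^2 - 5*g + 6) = g - 3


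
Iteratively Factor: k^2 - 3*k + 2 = (k - 1)*(k - 2)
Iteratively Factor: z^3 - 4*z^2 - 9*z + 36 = (z + 3)*(z^2 - 7*z + 12) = (z - 4)*(z + 3)*(z - 3)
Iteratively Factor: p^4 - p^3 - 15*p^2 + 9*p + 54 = (p - 3)*(p^3 + 2*p^2 - 9*p - 18) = (p - 3)*(p + 2)*(p^2 - 9) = (p - 3)^2*(p + 2)*(p + 3)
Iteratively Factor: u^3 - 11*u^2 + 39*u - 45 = (u - 3)*(u^2 - 8*u + 15) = (u - 5)*(u - 3)*(u - 3)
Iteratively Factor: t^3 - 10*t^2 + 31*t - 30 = (t - 2)*(t^2 - 8*t + 15) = (t - 5)*(t - 2)*(t - 3)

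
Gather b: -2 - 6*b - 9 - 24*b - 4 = -30*b - 15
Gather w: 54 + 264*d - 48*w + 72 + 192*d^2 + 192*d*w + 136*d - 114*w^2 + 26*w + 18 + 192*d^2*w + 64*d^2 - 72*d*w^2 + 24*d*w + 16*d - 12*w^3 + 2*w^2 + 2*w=256*d^2 + 416*d - 12*w^3 + w^2*(-72*d - 112) + w*(192*d^2 + 216*d - 20) + 144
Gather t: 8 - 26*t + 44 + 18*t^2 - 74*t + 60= 18*t^2 - 100*t + 112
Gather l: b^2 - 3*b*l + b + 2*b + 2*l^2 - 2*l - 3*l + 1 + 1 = b^2 + 3*b + 2*l^2 + l*(-3*b - 5) + 2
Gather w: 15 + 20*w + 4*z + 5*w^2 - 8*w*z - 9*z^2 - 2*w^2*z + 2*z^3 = w^2*(5 - 2*z) + w*(20 - 8*z) + 2*z^3 - 9*z^2 + 4*z + 15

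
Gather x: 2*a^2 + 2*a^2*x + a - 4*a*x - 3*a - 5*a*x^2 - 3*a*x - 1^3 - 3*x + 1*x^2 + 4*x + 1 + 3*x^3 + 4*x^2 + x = 2*a^2 - 2*a + 3*x^3 + x^2*(5 - 5*a) + x*(2*a^2 - 7*a + 2)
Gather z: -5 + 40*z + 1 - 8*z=32*z - 4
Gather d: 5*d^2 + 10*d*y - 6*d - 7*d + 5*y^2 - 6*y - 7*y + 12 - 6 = 5*d^2 + d*(10*y - 13) + 5*y^2 - 13*y + 6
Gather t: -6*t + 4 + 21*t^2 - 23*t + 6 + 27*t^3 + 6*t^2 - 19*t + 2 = 27*t^3 + 27*t^2 - 48*t + 12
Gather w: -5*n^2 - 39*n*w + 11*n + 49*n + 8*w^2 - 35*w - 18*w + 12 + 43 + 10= -5*n^2 + 60*n + 8*w^2 + w*(-39*n - 53) + 65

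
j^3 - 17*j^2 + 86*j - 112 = (j - 8)*(j - 7)*(j - 2)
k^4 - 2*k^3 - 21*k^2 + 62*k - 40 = (k - 4)*(k - 2)*(k - 1)*(k + 5)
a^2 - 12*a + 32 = (a - 8)*(a - 4)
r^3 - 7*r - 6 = (r - 3)*(r + 1)*(r + 2)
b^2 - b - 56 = (b - 8)*(b + 7)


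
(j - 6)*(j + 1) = j^2 - 5*j - 6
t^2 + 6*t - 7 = (t - 1)*(t + 7)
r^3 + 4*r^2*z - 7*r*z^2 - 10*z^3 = (r - 2*z)*(r + z)*(r + 5*z)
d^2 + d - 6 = (d - 2)*(d + 3)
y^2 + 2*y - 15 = (y - 3)*(y + 5)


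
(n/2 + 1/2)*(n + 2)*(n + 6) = n^3/2 + 9*n^2/2 + 10*n + 6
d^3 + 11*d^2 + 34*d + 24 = (d + 1)*(d + 4)*(d + 6)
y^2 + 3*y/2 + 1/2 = (y + 1/2)*(y + 1)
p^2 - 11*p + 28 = (p - 7)*(p - 4)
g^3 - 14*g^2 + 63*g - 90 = (g - 6)*(g - 5)*(g - 3)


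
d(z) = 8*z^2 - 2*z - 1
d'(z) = 16*z - 2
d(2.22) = 33.99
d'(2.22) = 33.52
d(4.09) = 124.64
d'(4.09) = 63.44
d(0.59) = 0.60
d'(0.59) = 7.44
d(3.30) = 79.52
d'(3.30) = 50.80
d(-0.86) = 6.64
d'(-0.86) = -15.76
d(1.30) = 9.92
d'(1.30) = 18.80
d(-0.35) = 0.68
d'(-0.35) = -7.60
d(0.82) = 2.74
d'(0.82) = 11.12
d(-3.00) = 77.00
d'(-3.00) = -50.00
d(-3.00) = 77.00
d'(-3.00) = -50.00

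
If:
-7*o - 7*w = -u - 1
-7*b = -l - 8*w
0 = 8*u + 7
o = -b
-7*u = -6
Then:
No Solution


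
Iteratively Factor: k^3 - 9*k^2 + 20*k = (k)*(k^2 - 9*k + 20) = k*(k - 5)*(k - 4)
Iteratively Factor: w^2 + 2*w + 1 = (w + 1)*(w + 1)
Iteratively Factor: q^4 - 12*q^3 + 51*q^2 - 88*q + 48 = (q - 3)*(q^3 - 9*q^2 + 24*q - 16) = (q - 4)*(q - 3)*(q^2 - 5*q + 4) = (q - 4)^2*(q - 3)*(q - 1)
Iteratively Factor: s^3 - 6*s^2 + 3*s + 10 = (s + 1)*(s^2 - 7*s + 10) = (s - 2)*(s + 1)*(s - 5)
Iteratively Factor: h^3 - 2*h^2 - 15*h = (h + 3)*(h^2 - 5*h) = (h - 5)*(h + 3)*(h)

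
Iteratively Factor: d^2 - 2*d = (d - 2)*(d)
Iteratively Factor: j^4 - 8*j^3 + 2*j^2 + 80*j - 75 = (j - 5)*(j^3 - 3*j^2 - 13*j + 15) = (j - 5)^2*(j^2 + 2*j - 3) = (j - 5)^2*(j + 3)*(j - 1)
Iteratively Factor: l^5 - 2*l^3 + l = (l)*(l^4 - 2*l^2 + 1) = l*(l + 1)*(l^3 - l^2 - l + 1) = l*(l - 1)*(l + 1)*(l^2 - 1) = l*(l - 1)*(l + 1)^2*(l - 1)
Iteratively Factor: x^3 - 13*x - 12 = (x - 4)*(x^2 + 4*x + 3) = (x - 4)*(x + 3)*(x + 1)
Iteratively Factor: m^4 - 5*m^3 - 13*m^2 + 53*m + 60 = (m - 5)*(m^3 - 13*m - 12) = (m - 5)*(m - 4)*(m^2 + 4*m + 3) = (m - 5)*(m - 4)*(m + 3)*(m + 1)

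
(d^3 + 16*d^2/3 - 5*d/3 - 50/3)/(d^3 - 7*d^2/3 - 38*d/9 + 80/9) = 3*(d + 5)/(3*d - 8)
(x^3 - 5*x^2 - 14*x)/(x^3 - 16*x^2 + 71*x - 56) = x*(x + 2)/(x^2 - 9*x + 8)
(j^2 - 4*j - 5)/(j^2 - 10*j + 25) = (j + 1)/(j - 5)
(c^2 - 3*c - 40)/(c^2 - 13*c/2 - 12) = 2*(c + 5)/(2*c + 3)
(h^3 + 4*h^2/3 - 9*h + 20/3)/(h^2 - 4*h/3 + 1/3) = (3*h^2 + 7*h - 20)/(3*h - 1)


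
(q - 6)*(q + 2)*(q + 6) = q^3 + 2*q^2 - 36*q - 72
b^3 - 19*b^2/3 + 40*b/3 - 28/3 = (b - 7/3)*(b - 2)^2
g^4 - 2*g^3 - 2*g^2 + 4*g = g*(g - 2)*(g - sqrt(2))*(g + sqrt(2))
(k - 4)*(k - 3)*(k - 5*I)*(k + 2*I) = k^4 - 7*k^3 - 3*I*k^3 + 22*k^2 + 21*I*k^2 - 70*k - 36*I*k + 120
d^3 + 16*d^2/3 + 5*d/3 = d*(d + 1/3)*(d + 5)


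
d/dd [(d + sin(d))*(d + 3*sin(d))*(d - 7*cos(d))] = (d + sin(d))*(d + 3*sin(d))*(7*sin(d) + 1) + (d + sin(d))*(d - 7*cos(d))*(3*cos(d) + 1) + (d + 3*sin(d))*(d - 7*cos(d))*(cos(d) + 1)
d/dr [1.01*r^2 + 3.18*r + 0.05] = 2.02*r + 3.18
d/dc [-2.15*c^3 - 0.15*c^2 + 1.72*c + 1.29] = -6.45*c^2 - 0.3*c + 1.72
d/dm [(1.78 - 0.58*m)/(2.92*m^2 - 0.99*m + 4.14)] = (1.6936*m^2 - 10.3952*m - 0.639)/(8.5264*m^4 - 5.7816*m^3 + 25.1577*m^2 - 8.1972*m + 17.1396)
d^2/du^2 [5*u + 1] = 0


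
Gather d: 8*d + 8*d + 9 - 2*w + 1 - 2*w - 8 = 16*d - 4*w + 2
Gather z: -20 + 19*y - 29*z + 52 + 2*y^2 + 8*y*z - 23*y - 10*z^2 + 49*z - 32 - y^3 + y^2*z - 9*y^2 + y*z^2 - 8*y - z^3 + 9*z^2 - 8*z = -y^3 - 7*y^2 - 12*y - z^3 + z^2*(y - 1) + z*(y^2 + 8*y + 12)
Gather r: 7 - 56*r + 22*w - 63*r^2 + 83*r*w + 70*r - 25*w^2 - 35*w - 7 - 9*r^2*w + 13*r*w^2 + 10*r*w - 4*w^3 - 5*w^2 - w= r^2*(-9*w - 63) + r*(13*w^2 + 93*w + 14) - 4*w^3 - 30*w^2 - 14*w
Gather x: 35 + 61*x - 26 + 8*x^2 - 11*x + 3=8*x^2 + 50*x + 12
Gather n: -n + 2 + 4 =6 - n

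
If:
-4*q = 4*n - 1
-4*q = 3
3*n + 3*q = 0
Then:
No Solution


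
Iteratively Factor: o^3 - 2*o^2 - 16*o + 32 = (o + 4)*(o^2 - 6*o + 8) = (o - 2)*(o + 4)*(o - 4)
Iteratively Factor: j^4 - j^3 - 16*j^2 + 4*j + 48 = (j - 2)*(j^3 + j^2 - 14*j - 24) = (j - 4)*(j - 2)*(j^2 + 5*j + 6) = (j - 4)*(j - 2)*(j + 2)*(j + 3)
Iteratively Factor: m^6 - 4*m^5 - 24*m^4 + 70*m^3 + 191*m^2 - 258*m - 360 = (m - 4)*(m^5 - 24*m^3 - 26*m^2 + 87*m + 90) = (m - 4)*(m + 3)*(m^4 - 3*m^3 - 15*m^2 + 19*m + 30) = (m - 4)*(m + 1)*(m + 3)*(m^3 - 4*m^2 - 11*m + 30) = (m - 4)*(m + 1)*(m + 3)^2*(m^2 - 7*m + 10) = (m - 5)*(m - 4)*(m + 1)*(m + 3)^2*(m - 2)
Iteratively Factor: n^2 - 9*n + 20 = (n - 4)*(n - 5)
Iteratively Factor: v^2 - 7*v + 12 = (v - 4)*(v - 3)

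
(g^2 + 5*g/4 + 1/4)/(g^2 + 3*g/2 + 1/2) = (4*g + 1)/(2*(2*g + 1))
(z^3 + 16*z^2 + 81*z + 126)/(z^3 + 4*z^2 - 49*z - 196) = (z^2 + 9*z + 18)/(z^2 - 3*z - 28)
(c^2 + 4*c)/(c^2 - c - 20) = c/(c - 5)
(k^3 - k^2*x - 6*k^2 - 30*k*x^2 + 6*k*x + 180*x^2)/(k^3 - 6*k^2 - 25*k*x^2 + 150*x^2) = (-k + 6*x)/(-k + 5*x)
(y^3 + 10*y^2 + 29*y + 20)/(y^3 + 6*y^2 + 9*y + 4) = (y + 5)/(y + 1)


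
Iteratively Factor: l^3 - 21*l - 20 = (l + 4)*(l^2 - 4*l - 5) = (l - 5)*(l + 4)*(l + 1)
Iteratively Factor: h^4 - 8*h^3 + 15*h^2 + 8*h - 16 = (h - 1)*(h^3 - 7*h^2 + 8*h + 16) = (h - 4)*(h - 1)*(h^2 - 3*h - 4) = (h - 4)^2*(h - 1)*(h + 1)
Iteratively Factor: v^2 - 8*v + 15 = (v - 3)*(v - 5)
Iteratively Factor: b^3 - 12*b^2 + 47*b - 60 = (b - 4)*(b^2 - 8*b + 15) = (b - 5)*(b - 4)*(b - 3)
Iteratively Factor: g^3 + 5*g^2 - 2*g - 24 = (g - 2)*(g^2 + 7*g + 12) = (g - 2)*(g + 3)*(g + 4)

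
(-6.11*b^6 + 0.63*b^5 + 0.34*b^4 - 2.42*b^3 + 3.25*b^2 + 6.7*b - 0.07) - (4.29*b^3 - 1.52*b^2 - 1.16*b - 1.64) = -6.11*b^6 + 0.63*b^5 + 0.34*b^4 - 6.71*b^3 + 4.77*b^2 + 7.86*b + 1.57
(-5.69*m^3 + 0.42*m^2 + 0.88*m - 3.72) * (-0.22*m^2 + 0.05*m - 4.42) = 1.2518*m^5 - 0.3769*m^4 + 24.9772*m^3 - 0.994*m^2 - 4.0756*m + 16.4424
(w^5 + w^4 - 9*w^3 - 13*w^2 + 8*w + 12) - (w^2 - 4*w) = w^5 + w^4 - 9*w^3 - 14*w^2 + 12*w + 12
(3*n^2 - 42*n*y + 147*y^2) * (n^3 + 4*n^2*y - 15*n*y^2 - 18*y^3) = 3*n^5 - 30*n^4*y - 66*n^3*y^2 + 1164*n^2*y^3 - 1449*n*y^4 - 2646*y^5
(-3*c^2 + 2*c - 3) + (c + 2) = -3*c^2 + 3*c - 1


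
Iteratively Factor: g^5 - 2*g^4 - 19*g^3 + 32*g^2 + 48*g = (g + 1)*(g^4 - 3*g^3 - 16*g^2 + 48*g) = (g + 1)*(g + 4)*(g^3 - 7*g^2 + 12*g) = (g - 4)*(g + 1)*(g + 4)*(g^2 - 3*g) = g*(g - 4)*(g + 1)*(g + 4)*(g - 3)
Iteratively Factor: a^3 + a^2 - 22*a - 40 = (a - 5)*(a^2 + 6*a + 8) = (a - 5)*(a + 2)*(a + 4)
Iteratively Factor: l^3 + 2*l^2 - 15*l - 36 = (l - 4)*(l^2 + 6*l + 9) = (l - 4)*(l + 3)*(l + 3)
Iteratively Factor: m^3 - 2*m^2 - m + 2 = (m - 2)*(m^2 - 1) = (m - 2)*(m - 1)*(m + 1)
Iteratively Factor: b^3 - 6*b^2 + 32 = (b + 2)*(b^2 - 8*b + 16) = (b - 4)*(b + 2)*(b - 4)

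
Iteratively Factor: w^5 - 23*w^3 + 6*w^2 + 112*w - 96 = (w - 4)*(w^4 + 4*w^3 - 7*w^2 - 22*w + 24) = (w - 4)*(w + 3)*(w^3 + w^2 - 10*w + 8) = (w - 4)*(w - 2)*(w + 3)*(w^2 + 3*w - 4) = (w - 4)*(w - 2)*(w - 1)*(w + 3)*(w + 4)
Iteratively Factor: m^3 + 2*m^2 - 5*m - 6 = (m - 2)*(m^2 + 4*m + 3) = (m - 2)*(m + 1)*(m + 3)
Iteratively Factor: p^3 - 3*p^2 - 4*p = (p + 1)*(p^2 - 4*p) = (p - 4)*(p + 1)*(p)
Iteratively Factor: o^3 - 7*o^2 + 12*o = (o - 4)*(o^2 - 3*o) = (o - 4)*(o - 3)*(o)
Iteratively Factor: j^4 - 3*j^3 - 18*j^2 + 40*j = (j + 4)*(j^3 - 7*j^2 + 10*j) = (j - 5)*(j + 4)*(j^2 - 2*j) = j*(j - 5)*(j + 4)*(j - 2)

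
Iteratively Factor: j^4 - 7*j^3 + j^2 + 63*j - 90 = (j - 3)*(j^3 - 4*j^2 - 11*j + 30) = (j - 3)*(j - 2)*(j^2 - 2*j - 15) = (j - 3)*(j - 2)*(j + 3)*(j - 5)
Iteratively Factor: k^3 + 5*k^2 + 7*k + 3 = (k + 1)*(k^2 + 4*k + 3) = (k + 1)^2*(k + 3)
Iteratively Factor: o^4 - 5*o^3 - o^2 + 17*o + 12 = (o + 1)*(o^3 - 6*o^2 + 5*o + 12) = (o + 1)^2*(o^2 - 7*o + 12) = (o - 4)*(o + 1)^2*(o - 3)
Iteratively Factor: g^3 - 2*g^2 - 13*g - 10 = (g + 2)*(g^2 - 4*g - 5) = (g - 5)*(g + 2)*(g + 1)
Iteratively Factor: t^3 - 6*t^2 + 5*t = (t - 5)*(t^2 - t) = t*(t - 5)*(t - 1)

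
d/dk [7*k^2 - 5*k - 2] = 14*k - 5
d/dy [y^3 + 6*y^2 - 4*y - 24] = 3*y^2 + 12*y - 4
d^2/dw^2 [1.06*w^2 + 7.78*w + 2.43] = 2.12000000000000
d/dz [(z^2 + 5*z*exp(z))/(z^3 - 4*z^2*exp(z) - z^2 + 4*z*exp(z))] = ((z + 5*exp(z))*(4*z^2*exp(z) - 3*z^2 + 4*z*exp(z) + 2*z - 4*exp(z)) + (5*z*exp(z) + 2*z + 5*exp(z))*(z^2 - 4*z*exp(z) - z + 4*exp(z)))/(z*(z^2 - 4*z*exp(z) - z + 4*exp(z))^2)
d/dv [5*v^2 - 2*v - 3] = 10*v - 2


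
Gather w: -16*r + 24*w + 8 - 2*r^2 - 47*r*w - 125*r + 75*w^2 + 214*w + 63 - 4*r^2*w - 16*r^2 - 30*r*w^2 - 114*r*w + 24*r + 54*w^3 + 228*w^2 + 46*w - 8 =-18*r^2 - 117*r + 54*w^3 + w^2*(303 - 30*r) + w*(-4*r^2 - 161*r + 284) + 63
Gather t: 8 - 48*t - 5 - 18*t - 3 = -66*t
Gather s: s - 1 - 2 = s - 3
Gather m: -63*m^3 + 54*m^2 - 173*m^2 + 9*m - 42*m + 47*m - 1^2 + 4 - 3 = -63*m^3 - 119*m^2 + 14*m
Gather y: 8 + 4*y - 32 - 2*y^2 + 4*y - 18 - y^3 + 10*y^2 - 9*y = -y^3 + 8*y^2 - y - 42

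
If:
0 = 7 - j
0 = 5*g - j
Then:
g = 7/5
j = 7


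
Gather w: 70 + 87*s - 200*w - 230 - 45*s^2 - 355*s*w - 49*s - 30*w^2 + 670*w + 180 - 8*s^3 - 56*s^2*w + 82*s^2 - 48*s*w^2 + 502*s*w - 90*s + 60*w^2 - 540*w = -8*s^3 + 37*s^2 - 52*s + w^2*(30 - 48*s) + w*(-56*s^2 + 147*s - 70) + 20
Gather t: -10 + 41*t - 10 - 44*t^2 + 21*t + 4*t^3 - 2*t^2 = 4*t^3 - 46*t^2 + 62*t - 20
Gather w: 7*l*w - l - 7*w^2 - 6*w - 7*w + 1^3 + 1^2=-l - 7*w^2 + w*(7*l - 13) + 2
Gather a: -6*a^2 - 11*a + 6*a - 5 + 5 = -6*a^2 - 5*a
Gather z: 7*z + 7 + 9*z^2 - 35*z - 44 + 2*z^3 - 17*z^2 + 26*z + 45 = 2*z^3 - 8*z^2 - 2*z + 8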